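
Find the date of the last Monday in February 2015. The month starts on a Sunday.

2015-02-23

February 2015 begins on a Sunday, so the first Monday is February 2 (1 day later).
February 2015 has 28 days. Adding weeks: 2, 9, 16, 23 — the last one ≤ 28 is the 23rd.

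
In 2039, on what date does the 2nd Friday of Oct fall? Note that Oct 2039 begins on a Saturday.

Oct 14, 2039

Oct 2039 begins on a Saturday, so the first Friday is Oct 7 (6 days later).
The 2nd Friday is 1 weeks later: 7 + 7 = 14.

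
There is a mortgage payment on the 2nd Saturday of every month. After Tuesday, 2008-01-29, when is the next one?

2008-02-09

January 2008 starts on a Tuesday; its first Saturday is the 5th, so the 2nd Saturday is the 12th — 2008-01-12.
That is not after 2008-01-29, so look at February 2008.
February 2008 starts on a Friday; its first Saturday is the 2nd, so the 2nd Saturday is the 9th — 2008-02-09.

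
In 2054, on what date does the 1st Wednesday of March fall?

March 2054 begins on a Sunday, so the first Wednesday is March 4 (3 days later).

2054-03-04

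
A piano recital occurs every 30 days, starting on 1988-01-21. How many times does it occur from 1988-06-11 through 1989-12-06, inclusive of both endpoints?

18

Occurrences land 30·i days after 1988-01-21 for i = 0, 1, 2, …
1988-06-11 is 142 days after the start; 142 ÷ 30 = 4 remainder 22; since the remainder is 22, round up to i = 5. First occurrence in the window: #6 on 1988-06-19 (5×30 = 150 days in).
1989-12-06 is 685 days after the start; 685 ÷ 30 = 22 remainder 25. Last occurrence in the window: #23 on 1989-11-11.
Occurrences #6 through #23: 18 in total.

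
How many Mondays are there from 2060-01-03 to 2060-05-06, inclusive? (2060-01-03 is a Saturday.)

2060-01-03 is a Saturday; the first Monday on or after it is 2060-01-05 (2 days later).
From 2060-01-05 to 2060-05-06: 26 + 29 + 31 + 30 + 6 = 122 days (rest of January, February, March, April, May).
122 ÷ 7 = 17 full weeks with remainder 3, so 17 more Mondays after the first → 18.

18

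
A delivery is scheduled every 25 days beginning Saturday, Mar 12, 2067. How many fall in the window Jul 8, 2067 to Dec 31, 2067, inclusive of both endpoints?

Occurrences land 25·i days after Mar 12, 2067 for i = 0, 1, 2, …
Jul 8, 2067 is 118 days after the start; 118 ÷ 25 = 4 remainder 18; since the remainder is 18, round up to i = 5. First occurrence in the window: #6 on Jul 15, 2067 (5×25 = 125 days in).
Dec 31, 2067 is 294 days after the start; 294 ÷ 25 = 11 remainder 19. Last occurrence in the window: #12 on Dec 12, 2067.
Occurrences #6 through #12: 7 in total.

7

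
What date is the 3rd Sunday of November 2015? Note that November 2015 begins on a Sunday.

November 15, 2015

November 2015 begins on a Sunday, so the first Sunday is November 1.
The 3rd Sunday is 2 weeks later: 1 + 14 = 15.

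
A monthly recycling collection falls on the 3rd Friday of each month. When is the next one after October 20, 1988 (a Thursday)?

October 21, 1988

October 1988 starts on a Saturday; its first Friday is the 7th, so the 3rd Friday is the 21st — October 21, 1988.
October 21, 1988 is after October 20, 1988, so that is the next one.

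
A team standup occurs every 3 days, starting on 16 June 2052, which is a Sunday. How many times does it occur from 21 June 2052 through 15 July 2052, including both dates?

8

Occurrences land 3·i days after 16 June 2052 for i = 0, 1, 2, …
21 June 2052 is 5 days after the start; 5 ÷ 3 = 1 remainder 2; since the remainder is 2, round up to i = 2. First occurrence in the window: #3 on 22 June 2052 (2×3 = 6 days in).
15 July 2052 is 29 days after the start; 29 ÷ 3 = 9 remainder 2. Last occurrence in the window: #10 on 13 July 2052.
Occurrences #3 through #10: 8 in total.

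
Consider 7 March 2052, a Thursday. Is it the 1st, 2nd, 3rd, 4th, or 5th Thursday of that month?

Day 7 falls in week ⌈7/7⌉ of the month.
Days 1–7 hold the 1st Thursday, 8–14 the 2nd, 15–21 the 3rd, 22–28 the 4th, 29–31 the 5th.
7 is in the range for the 1st.

1st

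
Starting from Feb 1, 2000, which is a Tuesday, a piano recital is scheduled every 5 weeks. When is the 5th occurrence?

The 5th occurrence is 4 intervals after the first: 4 × 35 = 140 days after Feb 1, 2000.
Feb has 29 days — 28 days to the end of Feb leaves 112.
Mar has 31 days (81 left).
Apr has 30 days (51 left).
May has 31 days (20 left).
20 days into Jun → Jun 20, 2000.

Jun 20, 2000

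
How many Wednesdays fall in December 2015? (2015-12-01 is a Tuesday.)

2015-12-01 is a Tuesday; the first Wednesday on or after it is 2015-12-02 (1 day later).
From 2015-12-02 to 2015-12-31 is 31 − 2 = 29 days.
29 ÷ 7 = 4 full weeks with remainder 1, so 4 more Wednesdays after the first → 5.

5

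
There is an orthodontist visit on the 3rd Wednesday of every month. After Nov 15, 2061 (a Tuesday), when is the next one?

Nov 16, 2061

Nov 2061 starts on a Tuesday; its first Wednesday is the 2nd, so the 3rd Wednesday is the 16th — Nov 16, 2061.
Nov 16, 2061 is after Nov 15, 2061, so that is the next one.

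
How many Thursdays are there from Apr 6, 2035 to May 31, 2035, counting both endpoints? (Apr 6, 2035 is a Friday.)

8

Apr 6, 2035 is a Friday; the first Thursday on or after it is Apr 12, 2035 (6 days later).
From Apr 12, 2035 to May 31, 2035: 18 + 31 = 49 days (rest of Apr, May).
49 ÷ 7 = 7 full weeks with remainder 0, so 7 more Thursdays after the first → 8.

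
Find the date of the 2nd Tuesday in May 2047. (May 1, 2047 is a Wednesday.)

2047-05-14

May 2047 begins on a Wednesday, so the first Tuesday is May 7 (6 days later).
The 2nd Tuesday is 1 weeks later: 7 + 7 = 14.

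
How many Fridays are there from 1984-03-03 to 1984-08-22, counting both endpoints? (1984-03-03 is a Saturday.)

1984-03-03 is a Saturday; the first Friday on or after it is 1984-03-09 (6 days later).
From 1984-03-09 to 1984-08-22: 22 + 30 + 31 + 30 + 31 + 22 = 166 days (rest of March, April, May, June, July, August).
166 ÷ 7 = 23 full weeks with remainder 5, so 23 more Fridays after the first → 24.

24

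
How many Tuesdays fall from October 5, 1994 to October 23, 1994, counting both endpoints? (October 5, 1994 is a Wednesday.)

October 5, 1994 is a Wednesday; the first Tuesday on or after it is October 11, 1994 (6 days later).
From October 11, 1994 to October 23, 1994 is 23 − 11 = 12 days.
12 ÷ 7 = 1 full weeks with remainder 5, so 1 more Tuesdays after the first → 2.

2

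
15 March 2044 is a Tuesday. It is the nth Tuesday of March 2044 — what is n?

Day 15 falls in week ⌈15/7⌉ of the month.
Days 1–7 hold the 1st Tuesday, 8–14 the 2nd, 15–21 the 3rd, 22–28 the 4th, 29–31 the 5th.
15 is in the range for the 3rd.

3rd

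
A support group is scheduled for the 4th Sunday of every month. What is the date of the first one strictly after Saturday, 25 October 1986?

26 October 1986

October 1986 starts on a Wednesday; its first Sunday is the 5th, so the 4th Sunday is the 26th — 26 October 1986.
26 October 1986 is after 25 October 1986, so that is the next one.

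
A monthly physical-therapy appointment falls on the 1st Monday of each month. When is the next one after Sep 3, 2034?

Sep 4, 2034

Sep 2034 starts on a Friday, so its 1st Monday is Sep 4, 2034 (3 days in).
Sep 4, 2034 is after Sep 3, 2034, so that is the next one.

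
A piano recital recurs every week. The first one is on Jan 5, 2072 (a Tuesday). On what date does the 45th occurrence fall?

Nov 8, 2072

The 45th occurrence is 44 intervals after the first: 44 × 7 = 308 days after Jan 5, 2072.
Jan has 31 days — 26 days to the end of Jan leaves 282.
Feb has 29 days (253 left).
Mar has 31 days (222 left).
Apr has 30 days (192 left).
May has 31 days (161 left).
Jun has 30 days (131 left).
Jul has 31 days (100 left).
Aug has 31 days (69 left).
Sep has 30 days (39 left).
Oct has 31 days (8 left).
8 days into Nov → Nov 8, 2072.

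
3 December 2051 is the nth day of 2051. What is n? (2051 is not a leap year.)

337

Days in months before December: 31 + 28 + 31 + 30 + 31 + 30 + 31 + 31 + 30 + 31 + 30 = 334.
Plus 3 days into December → day 337.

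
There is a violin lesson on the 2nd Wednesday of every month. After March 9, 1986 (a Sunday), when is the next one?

March 12, 1986

March 1986 starts on a Saturday; its first Wednesday is the 5th, so the 2nd Wednesday is the 12th — March 12, 1986.
March 12, 1986 is after March 9, 1986, so that is the next one.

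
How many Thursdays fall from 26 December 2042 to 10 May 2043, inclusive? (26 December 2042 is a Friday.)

26 December 2042 is a Friday; the first Thursday on or after it is 1 January 2043 (6 days later).
From 1 January 2043 to 10 May 2043: 30 + 28 + 31 + 30 + 10 = 129 days (rest of January, February, March, April, May).
129 ÷ 7 = 18 full weeks with remainder 3, so 18 more Thursdays after the first → 19.

19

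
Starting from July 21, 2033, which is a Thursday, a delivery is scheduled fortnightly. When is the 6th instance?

September 29, 2033

The 6th occurrence is 5 intervals after the first: 5 × 14 = 70 days after July 21, 2033.
July has 31 days — 10 days to the end of July leaves 60.
August has 31 days (29 left).
29 days into September → September 29, 2033.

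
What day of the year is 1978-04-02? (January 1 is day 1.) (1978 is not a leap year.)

92

Days in months before April: 31 + 28 + 31 = 90.
Plus 2 days into April → day 92.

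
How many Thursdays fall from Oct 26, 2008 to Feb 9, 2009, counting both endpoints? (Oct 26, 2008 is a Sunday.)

Oct 26, 2008 is a Sunday; the first Thursday on or after it is Oct 30, 2008 (4 days later).
From Oct 30, 2008 to Feb 9, 2009: 1 + 30 + 31 + 31 + 9 = 102 days (rest of Oct, Nov, Dec, Jan, Feb).
102 ÷ 7 = 14 full weeks with remainder 4, so 14 more Thursdays after the first → 15.

15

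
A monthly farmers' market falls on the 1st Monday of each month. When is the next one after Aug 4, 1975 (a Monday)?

Aug 1975 starts on a Friday, so its 1st Monday is Aug 4, 1975 (3 days in).
That is not after Aug 4, 1975, so look at Sep 1975.
Sep 1975 starts on a Monday, so its 1st Monday is Sep 1, 1975.

Sep 1, 1975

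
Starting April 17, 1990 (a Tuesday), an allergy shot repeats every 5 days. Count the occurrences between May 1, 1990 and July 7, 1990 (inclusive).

14

Occurrences land 5·i days after April 17, 1990 for i = 0, 1, 2, …
May 1, 1990 is 14 days after the start; 14 ÷ 5 = 2 remainder 4; since the remainder is 4, round up to i = 3. First occurrence in the window: #4 on May 2, 1990 (3×5 = 15 days in).
July 7, 1990 is 81 days after the start; 81 ÷ 5 = 16 remainder 1. Last occurrence in the window: #17 on July 6, 1990.
Occurrences #4 through #17: 14 in total.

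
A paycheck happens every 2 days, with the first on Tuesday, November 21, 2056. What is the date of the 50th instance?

The 50th occurrence is 49 intervals after the first: 49 × 2 = 98 days after November 21, 2056.
November has 30 days — 9 days to the end of November leaves 89.
December has 31 days (58 left).
January has 31 days (27 left).
27 days into February → February 27, 2057.

February 27, 2057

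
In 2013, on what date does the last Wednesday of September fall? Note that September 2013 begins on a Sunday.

September 2013 begins on a Sunday, so the first Wednesday is September 4 (3 days later).
September 2013 has 30 days. Adding weeks: 4, 11, 18, 25 — the last one ≤ 30 is the 25th.

September 25, 2013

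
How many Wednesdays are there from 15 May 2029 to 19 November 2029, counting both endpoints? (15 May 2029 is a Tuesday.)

15 May 2029 is a Tuesday; the first Wednesday on or after it is 16 May 2029 (1 day later).
From 16 May 2029 to 19 November 2029: 15 + 30 + 31 + 31 + 30 + 31 + 19 = 187 days (rest of May, June, July, August, September, October, November).
187 ÷ 7 = 26 full weeks with remainder 5, so 26 more Wednesdays after the first → 27.

27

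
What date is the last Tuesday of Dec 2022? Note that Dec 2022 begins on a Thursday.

Dec 2022 begins on a Thursday, so the first Tuesday is Dec 6 (5 days later).
Dec 2022 has 31 days. Adding weeks: 6, 13, 20, 27 — the last one ≤ 31 is the 27th.

Dec 27, 2022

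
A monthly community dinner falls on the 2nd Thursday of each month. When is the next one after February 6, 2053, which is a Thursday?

February 13, 2053

February 2053 starts on a Saturday; its first Thursday is the 6th, so the 2nd Thursday is the 13th — February 13, 2053.
February 13, 2053 is after February 6, 2053, so that is the next one.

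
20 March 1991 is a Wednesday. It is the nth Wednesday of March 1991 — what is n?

Day 20 falls in week ⌈20/7⌉ of the month.
Days 1–7 hold the 1st Wednesday, 8–14 the 2nd, 15–21 the 3rd, 22–28 the 4th, 29–31 the 5th.
20 is in the range for the 3rd.

3rd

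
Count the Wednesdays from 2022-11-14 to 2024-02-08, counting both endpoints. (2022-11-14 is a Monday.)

65

2022-11-14 is a Monday; the first Wednesday on or after it is 2022-11-16 (2 days later).
From 2022-11-16 to 2024-02-08: 45 + 365 + 39 = 449 days (rest of 2022, 2023, to 2024-02-08 in 2024).
449 ÷ 7 = 64 full weeks with remainder 1, so 64 more Wednesdays after the first → 65.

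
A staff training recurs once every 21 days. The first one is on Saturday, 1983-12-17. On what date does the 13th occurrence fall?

The 13th occurrence is 12 intervals after the first: 12 × 21 = 252 days after 1983-12-17.
December has 31 days — 14 days to the end of December leaves 238.
January has 31 days (207 left).
February has 29 days (178 left).
March has 31 days (147 left).
April has 30 days (117 left).
May has 31 days (86 left).
June has 30 days (56 left).
July has 31 days (25 left).
25 days into August → 1984-08-25.

1984-08-25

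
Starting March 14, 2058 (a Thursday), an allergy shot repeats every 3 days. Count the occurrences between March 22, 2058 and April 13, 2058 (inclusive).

8

Occurrences land 3·i days after March 14, 2058 for i = 0, 1, 2, …
March 22, 2058 is 8 days after the start; 8 ÷ 3 = 2 remainder 2; since the remainder is 2, round up to i = 3. First occurrence in the window: #4 on March 23, 2058 (3×3 = 9 days in).
April 13, 2058 is 30 days after the start; 30 ÷ 3 = 10 remainder 0. Last occurrence in the window: #11 on April 13, 2058.
Occurrences #4 through #11: 8 in total.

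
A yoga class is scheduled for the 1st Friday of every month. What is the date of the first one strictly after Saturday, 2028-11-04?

2028-12-01

November 2028 starts on a Wednesday, so its 1st Friday is 2028-11-03 (2 days in).
That is not after 2028-11-04, so look at December 2028.
December 2028 starts on a Friday, so its 1st Friday is 2028-12-01.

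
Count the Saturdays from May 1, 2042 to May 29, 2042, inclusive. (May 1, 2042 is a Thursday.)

4

May 1, 2042 is a Thursday; the first Saturday on or after it is May 3, 2042 (2 days later).
From May 3, 2042 to May 29, 2042 is 29 − 3 = 26 days.
26 ÷ 7 = 3 full weeks with remainder 5, so 3 more Saturdays after the first → 4.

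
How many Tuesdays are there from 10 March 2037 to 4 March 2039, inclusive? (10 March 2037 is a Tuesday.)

104

10 March 2037 is a Tuesday; the first Tuesday on or after it is 10 March 2037.
From 10 March 2037 to 4 March 2039: 296 + 365 + 63 = 724 days (rest of 2037, 2038, to 4 March 2039 in 2039).
724 ÷ 7 = 103 full weeks with remainder 3, so 103 more Tuesdays after the first → 104.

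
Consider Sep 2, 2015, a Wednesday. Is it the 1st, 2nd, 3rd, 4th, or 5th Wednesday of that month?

Day 2 falls in week ⌈2/7⌉ of the month.
Days 1–7 hold the 1st Wednesday, 8–14 the 2nd, 15–21 the 3rd, 22–28 the 4th, 29–31 the 5th.
2 is in the range for the 1st.

1st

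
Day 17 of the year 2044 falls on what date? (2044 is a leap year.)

17 into January → January 17.

17 January 2044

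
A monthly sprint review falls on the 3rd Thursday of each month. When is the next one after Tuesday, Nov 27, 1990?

Nov 1990 starts on a Thursday; its first Thursday is the 1st, so the 3rd Thursday is the 15th — Nov 15, 1990.
That is not after Nov 27, 1990, so look at Dec 1990.
Dec 1990 starts on a Saturday; its first Thursday is the 6th, so the 3rd Thursday is the 20th — Dec 20, 1990.

Dec 20, 1990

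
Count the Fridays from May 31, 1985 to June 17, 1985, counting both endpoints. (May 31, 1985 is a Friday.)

3

May 31, 1985 is a Friday; the first Friday on or after it is May 31, 1985.
From May 31, 1985 to June 17, 1985: 0 + 17 = 17 days (rest of May, June).
17 ÷ 7 = 2 full weeks with remainder 3, so 2 more Fridays after the first → 3.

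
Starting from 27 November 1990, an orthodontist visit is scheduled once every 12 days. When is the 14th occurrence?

The 14th occurrence is 13 intervals after the first: 13 × 12 = 156 days after 27 November 1990.
November has 30 days — 3 days to the end of November leaves 153.
December has 31 days (122 left).
January has 31 days (91 left).
February has 28 days (63 left).
March has 31 days (32 left).
April has 30 days (2 left).
2 days into May → 2 May 1991.

2 May 1991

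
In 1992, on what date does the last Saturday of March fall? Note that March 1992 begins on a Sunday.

March 1992 begins on a Sunday, so the first Saturday is March 7 (6 days later).
March 1992 has 31 days. Adding weeks: 7, 14, 21, 28 — the last one ≤ 31 is the 28th.

1992-03-28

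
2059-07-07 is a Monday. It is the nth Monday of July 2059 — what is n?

1st

Day 7 falls in week ⌈7/7⌉ of the month.
Days 1–7 hold the 1st Monday, 8–14 the 2nd, 15–21 the 3rd, 22–28 the 4th, 29–31 the 5th.
7 is in the range for the 1st.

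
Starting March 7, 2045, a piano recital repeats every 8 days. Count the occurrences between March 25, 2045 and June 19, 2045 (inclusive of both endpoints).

11

Occurrences land 8·i days after March 7, 2045 for i = 0, 1, 2, …
March 25, 2045 is 18 days after the start; 18 ÷ 8 = 2 remainder 2; since the remainder is 2, round up to i = 3. First occurrence in the window: #4 on March 31, 2045 (3×8 = 24 days in).
June 19, 2045 is 104 days after the start; 104 ÷ 8 = 13 remainder 0. Last occurrence in the window: #14 on June 19, 2045.
Occurrences #4 through #14: 11 in total.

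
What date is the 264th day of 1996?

January has 31 days (264 − 31 = 233 remain).
February has 29 days (233 − 29 = 204 remain).
March has 31 days (204 − 31 = 173 remain).
April has 30 days (173 − 30 = 143 remain).
May has 31 days (143 − 31 = 112 remain).
June has 30 days (112 − 30 = 82 remain).
July has 31 days (82 − 31 = 51 remain).
August has 31 days (51 − 31 = 20 remain).
20 into September → September 20.

1996-09-20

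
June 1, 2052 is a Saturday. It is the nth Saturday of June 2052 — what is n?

1st

Day 1 falls in week ⌈1/7⌉ of the month.
Days 1–7 hold the 1st Saturday, 8–14 the 2nd, 15–21 the 3rd, 22–28 the 4th, 29–31 the 5th.
1 is in the range for the 1st.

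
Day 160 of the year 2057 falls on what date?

9 June 2057

January has 31 days (160 − 31 = 129 remain).
February has 28 days (129 − 28 = 101 remain).
March has 31 days (101 − 31 = 70 remain).
April has 30 days (70 − 30 = 40 remain).
May has 31 days (40 − 31 = 9 remain).
9 into June → June 9.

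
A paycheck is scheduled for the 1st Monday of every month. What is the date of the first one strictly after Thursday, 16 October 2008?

3 November 2008

October 2008 starts on a Wednesday, so its 1st Monday is 6 October 2008 (5 days in).
That is not after 16 October 2008, so look at November 2008.
November 2008 starts on a Saturday, so its 1st Monday is 3 November 2008 (2 days in).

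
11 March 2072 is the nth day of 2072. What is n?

Days in months before March: 31 + 29 = 60.
Plus 11 days into March → day 71.

71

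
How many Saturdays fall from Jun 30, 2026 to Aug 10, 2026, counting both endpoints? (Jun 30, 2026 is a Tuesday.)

6

Jun 30, 2026 is a Tuesday; the first Saturday on or after it is Jul 4, 2026 (4 days later).
From Jul 4, 2026 to Aug 10, 2026: 27 + 10 = 37 days (rest of Jul, Aug).
37 ÷ 7 = 5 full weeks with remainder 2, so 5 more Saturdays after the first → 6.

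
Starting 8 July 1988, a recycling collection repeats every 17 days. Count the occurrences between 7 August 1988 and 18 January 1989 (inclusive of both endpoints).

Occurrences land 17·i days after 8 July 1988 for i = 0, 1, 2, …
7 August 1988 is 30 days after the start; 30 ÷ 17 = 1 remainder 13; since the remainder is 13, round up to i = 2. First occurrence in the window: #3 on 11 August 1988 (2×17 = 34 days in).
18 January 1989 is 194 days after the start; 194 ÷ 17 = 11 remainder 7. Last occurrence in the window: #12 on 11 January 1989.
Occurrences #3 through #12: 10 in total.

10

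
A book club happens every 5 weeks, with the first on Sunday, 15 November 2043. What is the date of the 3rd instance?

The 3rd occurrence is 2 intervals after the first: 2 × 35 = 70 days after 15 November 2043.
November has 30 days — 15 days to the end of November leaves 55.
December has 31 days (24 left).
24 days into January → 24 January 2044.

24 January 2044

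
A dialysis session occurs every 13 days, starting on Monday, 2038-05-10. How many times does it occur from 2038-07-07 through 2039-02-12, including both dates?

17

Occurrences land 13·i days after 2038-05-10 for i = 0, 1, 2, …
2038-07-07 is 58 days after the start; 58 ÷ 13 = 4 remainder 6; since the remainder is 6, round up to i = 5. First occurrence in the window: #6 on 2038-07-14 (5×13 = 65 days in).
2039-02-12 is 278 days after the start; 278 ÷ 13 = 21 remainder 5. Last occurrence in the window: #22 on 2039-02-07.
Occurrences #6 through #22: 17 in total.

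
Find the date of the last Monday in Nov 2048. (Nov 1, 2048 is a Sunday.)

Nov 2048 begins on a Sunday, so the first Monday is Nov 2 (1 day later).
Nov 2048 has 30 days. Adding weeks: 2, 9, 16, 23, 30 — the last one ≤ 30 is the 30th.

Nov 30, 2048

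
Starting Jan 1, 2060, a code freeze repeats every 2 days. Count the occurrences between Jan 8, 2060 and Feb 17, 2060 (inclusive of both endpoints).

20

Occurrences land 2·i days after Jan 1, 2060 for i = 0, 1, 2, …
Jan 8, 2060 is 7 days after the start; 7 ÷ 2 = 3 remainder 1; since the remainder is 1, round up to i = 4. First occurrence in the window: #5 on Jan 9, 2060 (4×2 = 8 days in).
Feb 17, 2060 is 47 days after the start; 47 ÷ 2 = 23 remainder 1. Last occurrence in the window: #24 on Feb 16, 2060.
Occurrences #5 through #24: 20 in total.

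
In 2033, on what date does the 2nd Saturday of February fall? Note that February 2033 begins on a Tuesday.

2033-02-12

February 2033 begins on a Tuesday, so the first Saturday is February 5 (4 days later).
The 2nd Saturday is 1 weeks later: 5 + 7 = 12.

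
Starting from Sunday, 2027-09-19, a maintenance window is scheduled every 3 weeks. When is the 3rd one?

2027-10-31

The 3rd occurrence is 2 intervals after the first: 2 × 21 = 42 days after 2027-09-19.
September has 30 days — 11 days to the end of September leaves 31.
31 days into October → 2027-10-31.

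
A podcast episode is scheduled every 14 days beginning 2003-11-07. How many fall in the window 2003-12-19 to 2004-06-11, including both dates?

Occurrences land 14·i days after 2003-11-07 for i = 0, 1, 2, …
2003-12-19 is 42 days after the start; 42 ÷ 14 = 3 remainder 0. First occurrence in the window: #4 on 2003-12-19 (3×14 = 42 days in).
2004-06-11 is 217 days after the start; 217 ÷ 14 = 15 remainder 7. Last occurrence in the window: #16 on 2004-06-04.
Occurrences #4 through #16: 13 in total.

13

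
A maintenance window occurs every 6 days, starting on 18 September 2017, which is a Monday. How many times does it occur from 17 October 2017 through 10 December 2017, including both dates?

Occurrences land 6·i days after 18 September 2017 for i = 0, 1, 2, …
17 October 2017 is 29 days after the start; 29 ÷ 6 = 4 remainder 5; since the remainder is 5, round up to i = 5. First occurrence in the window: #6 on 18 October 2017 (5×6 = 30 days in).
10 December 2017 is 83 days after the start; 83 ÷ 6 = 13 remainder 5. Last occurrence in the window: #14 on 5 December 2017.
Occurrences #6 through #14: 9 in total.

9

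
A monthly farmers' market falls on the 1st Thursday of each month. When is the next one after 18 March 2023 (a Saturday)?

6 April 2023

March 2023 starts on a Wednesday, so its 1st Thursday is 2 March 2023 (1 day in).
That is not after 18 March 2023, so look at April 2023.
April 2023 starts on a Saturday, so its 1st Thursday is 6 April 2023 (5 days in).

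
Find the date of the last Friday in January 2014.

31 January 2014

The first Friday of January 2014 is January 3.
January 2014 has 31 days. Adding weeks: 3, 10, 17, 24, 31 — the last one ≤ 31 is the 31st.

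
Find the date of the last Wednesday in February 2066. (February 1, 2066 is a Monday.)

February 2066 begins on a Monday, so the first Wednesday is February 3 (2 days later).
February 2066 has 28 days. Adding weeks: 3, 10, 17, 24 — the last one ≤ 28 is the 24th.

2066-02-24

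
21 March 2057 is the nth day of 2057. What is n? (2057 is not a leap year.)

Days in months before March: 31 + 28 = 59.
Plus 21 days into March → day 80.

80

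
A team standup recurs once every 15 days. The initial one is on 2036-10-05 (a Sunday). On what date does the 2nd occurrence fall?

The 2nd occurrence is 1 interval after the first: 1 × 15 = 15 days after 2036-10-05.
15 days later is 2036-10-20.

2036-10-20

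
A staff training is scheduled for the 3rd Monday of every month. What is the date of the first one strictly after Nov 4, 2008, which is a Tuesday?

Nov 2008 starts on a Saturday; its first Monday is the 3rd, so the 3rd Monday is the 17th — Nov 17, 2008.
Nov 17, 2008 is after Nov 4, 2008, so that is the next one.

Nov 17, 2008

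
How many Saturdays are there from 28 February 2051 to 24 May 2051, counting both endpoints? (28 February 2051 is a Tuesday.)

28 February 2051 is a Tuesday; the first Saturday on or after it is 4 March 2051 (4 days later).
From 4 March 2051 to 24 May 2051: 27 + 30 + 24 = 81 days (rest of March, April, May).
81 ÷ 7 = 11 full weeks with remainder 4, so 11 more Saturdays after the first → 12.

12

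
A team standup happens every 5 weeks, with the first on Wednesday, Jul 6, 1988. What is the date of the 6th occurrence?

The 6th occurrence is 5 intervals after the first: 5 × 35 = 175 days after Jul 6, 1988.
Jul has 31 days — 25 days to the end of Jul leaves 150.
Aug has 31 days (119 left).
Sep has 30 days (89 left).
Oct has 31 days (58 left).
Nov has 30 days (28 left).
28 days into Dec → Dec 28, 1988.

Dec 28, 1988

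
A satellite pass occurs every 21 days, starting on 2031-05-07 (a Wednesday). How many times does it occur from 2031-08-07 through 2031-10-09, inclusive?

Occurrences land 21·i days after 2031-05-07 for i = 0, 1, 2, …
2031-08-07 is 92 days after the start; 92 ÷ 21 = 4 remainder 8; since the remainder is 8, round up to i = 5. First occurrence in the window: #6 on 2031-08-20 (5×21 = 105 days in).
2031-10-09 is 155 days after the start; 155 ÷ 21 = 7 remainder 8. Last occurrence in the window: #8 on 2031-10-01.
Occurrences #6 through #8: 3 in total.

3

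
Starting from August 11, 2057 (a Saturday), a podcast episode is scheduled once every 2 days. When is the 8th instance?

The 8th occurrence is 7 intervals after the first: 7 × 2 = 14 days after August 11, 2057.
14 days later is August 25, 2057.

August 25, 2057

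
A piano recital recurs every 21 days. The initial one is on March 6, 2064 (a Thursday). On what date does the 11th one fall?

The 11th occurrence is 10 intervals after the first: 10 × 21 = 210 days after March 6, 2064.
March has 31 days — 25 days to the end of March leaves 185.
April has 30 days (155 left).
May has 31 days (124 left).
June has 30 days (94 left).
July has 31 days (63 left).
August has 31 days (32 left).
September has 30 days (2 left).
2 days into October → October 2, 2064.

October 2, 2064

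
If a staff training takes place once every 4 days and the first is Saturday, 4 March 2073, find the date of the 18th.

The 18th occurrence is 17 intervals after the first: 17 × 4 = 68 days after 4 March 2073.
March has 31 days — 27 days to the end of March leaves 41.
April has 30 days (11 left).
11 days into May → 11 May 2073.

11 May 2073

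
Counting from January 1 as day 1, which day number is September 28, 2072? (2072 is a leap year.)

Days in months before September: 31 + 29 + 31 + 30 + 31 + 30 + 31 + 31 = 244.
Plus 28 days into September → day 272.

272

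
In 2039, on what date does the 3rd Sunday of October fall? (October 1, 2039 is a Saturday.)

2039-10-16

October 2039 begins on a Saturday, so the first Sunday is October 2 (1 day later).
The 3rd Sunday is 2 weeks later: 2 + 14 = 16.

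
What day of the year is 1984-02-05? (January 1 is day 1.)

36

Days in months before February: 31 = 31.
Plus 5 days into February → day 36.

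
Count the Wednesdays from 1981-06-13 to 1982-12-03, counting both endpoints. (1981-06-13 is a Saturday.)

77

1981-06-13 is a Saturday; the first Wednesday on or after it is 1981-06-17 (4 days later).
From 1981-06-17 to 1982-12-03: 197 + 337 = 534 days (rest of 1981, to 1982-12-03 in 1982).
534 ÷ 7 = 76 full weeks with remainder 2, so 76 more Wednesdays after the first → 77.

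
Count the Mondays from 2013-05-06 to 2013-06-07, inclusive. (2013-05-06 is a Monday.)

2013-05-06 is a Monday; the first Monday on or after it is 2013-05-06.
From 2013-05-06 to 2013-06-07: 25 + 7 = 32 days (rest of May, June).
32 ÷ 7 = 4 full weeks with remainder 4, so 4 more Mondays after the first → 5.

5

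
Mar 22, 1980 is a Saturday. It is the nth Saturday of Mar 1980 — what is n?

Day 22 falls in week ⌈22/7⌉ of the month.
Days 1–7 hold the 1st Saturday, 8–14 the 2nd, 15–21 the 3rd, 22–28 the 4th, 29–31 the 5th.
22 is in the range for the 4th.

4th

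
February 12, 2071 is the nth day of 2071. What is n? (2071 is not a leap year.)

43

Days in months before February: 31 = 31.
Plus 12 days into February → day 43.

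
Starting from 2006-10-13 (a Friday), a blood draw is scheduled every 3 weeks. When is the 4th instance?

The 4th occurrence is 3 intervals after the first: 3 × 21 = 63 days after 2006-10-13.
October has 31 days — 18 days to the end of October leaves 45.
November has 30 days (15 left).
15 days into December → 2006-12-15.

2006-12-15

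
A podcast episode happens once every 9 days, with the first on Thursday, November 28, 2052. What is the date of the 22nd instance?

June 5, 2053

The 22nd occurrence is 21 intervals after the first: 21 × 9 = 189 days after November 28, 2052.
November has 30 days — 2 days to the end of November leaves 187.
December has 31 days (156 left).
January has 31 days (125 left).
February has 28 days (97 left).
March has 31 days (66 left).
April has 30 days (36 left).
May has 31 days (5 left).
5 days into June → June 5, 2053.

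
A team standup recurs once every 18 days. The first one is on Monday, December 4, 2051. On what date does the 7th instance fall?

The 7th occurrence is 6 intervals after the first: 6 × 18 = 108 days after December 4, 2051.
December has 31 days — 27 days to the end of December leaves 81.
January has 31 days (50 left).
February has 29 days (21 left).
21 days into March → March 21, 2052.

March 21, 2052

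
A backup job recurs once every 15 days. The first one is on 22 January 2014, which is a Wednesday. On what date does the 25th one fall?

17 January 2015

The 25th occurrence is 24 intervals after the first: 24 × 15 = 360 days after 22 January 2014.
January has 31 days — 9 days to the end of January leaves 351.
February has 28 days (323 left).
March has 31 days (292 left).
April has 30 days (262 left).
May has 31 days (231 left).
June has 30 days (201 left).
July has 31 days (170 left).
August has 31 days (139 left).
September has 30 days (109 left).
October has 31 days (78 left).
November has 30 days (48 left).
December has 31 days (17 left).
17 days into January → 17 January 2015.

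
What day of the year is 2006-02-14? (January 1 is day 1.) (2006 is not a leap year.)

45

Days in months before February: 31 = 31.
Plus 14 days into February → day 45.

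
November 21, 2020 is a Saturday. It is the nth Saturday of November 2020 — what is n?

3rd

Day 21 falls in week ⌈21/7⌉ of the month.
Days 1–7 hold the 1st Saturday, 8–14 the 2nd, 15–21 the 3rd, 22–28 the 4th, 29–31 the 5th.
21 is in the range for the 3rd.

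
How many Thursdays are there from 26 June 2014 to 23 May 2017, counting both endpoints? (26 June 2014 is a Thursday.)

26 June 2014 is a Thursday; the first Thursday on or after it is 26 June 2014.
From 26 June 2014 to 23 May 2017: 188 + 365 + 366 + 143 = 1062 days (rest of 2014, 2015, 2016, to 23 May 2017 in 2017).
1062 ÷ 7 = 151 full weeks with remainder 5, so 151 more Thursdays after the first → 152.

152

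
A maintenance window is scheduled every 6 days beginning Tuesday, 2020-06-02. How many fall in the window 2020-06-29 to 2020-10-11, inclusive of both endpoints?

17

Occurrences land 6·i days after 2020-06-02 for i = 0, 1, 2, …
2020-06-29 is 27 days after the start; 27 ÷ 6 = 4 remainder 3; since the remainder is 3, round up to i = 5. First occurrence in the window: #6 on 2020-07-02 (5×6 = 30 days in).
2020-10-11 is 131 days after the start; 131 ÷ 6 = 21 remainder 5. Last occurrence in the window: #22 on 2020-10-06.
Occurrences #6 through #22: 17 in total.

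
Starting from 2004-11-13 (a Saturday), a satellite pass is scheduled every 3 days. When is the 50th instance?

The 50th occurrence is 49 intervals after the first: 49 × 3 = 147 days after 2004-11-13.
November has 30 days — 17 days to the end of November leaves 130.
December has 31 days (99 left).
January has 31 days (68 left).
February has 28 days (40 left).
March has 31 days (9 left).
9 days into April → 2005-04-09.

2005-04-09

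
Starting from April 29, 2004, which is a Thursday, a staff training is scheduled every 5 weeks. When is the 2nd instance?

June 3, 2004

The 2nd occurrence is 1 interval after the first: 1 × 35 = 35 days after April 29, 2004.
April has 30 days — 1 day to the end of April leaves 34.
May has 31 days (3 left).
3 days into June → June 3, 2004.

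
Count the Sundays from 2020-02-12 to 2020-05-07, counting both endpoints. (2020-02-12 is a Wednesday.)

12

2020-02-12 is a Wednesday; the first Sunday on or after it is 2020-02-16 (4 days later).
From 2020-02-16 to 2020-05-07: 13 + 31 + 30 + 7 = 81 days (rest of February, March, April, May).
81 ÷ 7 = 11 full weeks with remainder 4, so 11 more Sundays after the first → 12.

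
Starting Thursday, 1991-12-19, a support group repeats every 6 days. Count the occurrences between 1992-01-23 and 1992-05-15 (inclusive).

Occurrences land 6·i days after 1991-12-19 for i = 0, 1, 2, …
1992-01-23 is 35 days after the start; 35 ÷ 6 = 5 remainder 5; since the remainder is 5, round up to i = 6. First occurrence in the window: #7 on 1992-01-24 (6×6 = 36 days in).
1992-05-15 is 148 days after the start; 148 ÷ 6 = 24 remainder 4. Last occurrence in the window: #25 on 1992-05-11.
Occurrences #7 through #25: 19 in total.

19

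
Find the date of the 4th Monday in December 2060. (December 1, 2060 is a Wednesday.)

December 27, 2060

December 2060 begins on a Wednesday, so the first Monday is December 6 (5 days later).
The 4th Monday is 3 weeks later: 6 + 21 = 27.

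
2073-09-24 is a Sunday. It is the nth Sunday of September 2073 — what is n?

4th

Day 24 falls in week ⌈24/7⌉ of the month.
Days 1–7 hold the 1st Sunday, 8–14 the 2nd, 15–21 the 3rd, 22–28 the 4th, 29–31 the 5th.
24 is in the range for the 4th.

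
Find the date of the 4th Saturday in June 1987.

The first Saturday of June 1987 is June 6.
The 4th Saturday is 3 weeks later: 6 + 21 = 27.

27 June 1987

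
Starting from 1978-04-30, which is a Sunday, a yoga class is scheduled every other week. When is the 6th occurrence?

The 6th occurrence is 5 intervals after the first: 5 × 14 = 70 days after 1978-04-30.
April has 30 days — 0 days to the end of April leaves 70.
May has 31 days (39 left).
June has 30 days (9 left).
9 days into July → 1978-07-09.

1978-07-09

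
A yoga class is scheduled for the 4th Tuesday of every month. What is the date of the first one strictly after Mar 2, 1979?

Mar 27, 1979

Mar 1979 starts on a Thursday; its first Tuesday is the 6th, so the 4th Tuesday is the 27th — Mar 27, 1979.
Mar 27, 1979 is after Mar 2, 1979, so that is the next one.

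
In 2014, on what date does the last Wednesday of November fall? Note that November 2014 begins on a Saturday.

November 2014 begins on a Saturday, so the first Wednesday is November 5 (4 days later).
November 2014 has 30 days. Adding weeks: 5, 12, 19, 26 — the last one ≤ 30 is the 26th.

November 26, 2014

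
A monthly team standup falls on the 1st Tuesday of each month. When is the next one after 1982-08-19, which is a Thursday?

August 1982 starts on a Sunday, so its 1st Tuesday is 1982-08-03 (2 days in).
That is not after 1982-08-19, so look at September 1982.
September 1982 starts on a Wednesday, so its 1st Tuesday is 1982-09-07 (6 days in).

1982-09-07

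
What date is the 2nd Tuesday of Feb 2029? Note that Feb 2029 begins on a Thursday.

Feb 13, 2029

Feb 2029 begins on a Thursday, so the first Tuesday is Feb 6 (5 days later).
The 2nd Tuesday is 1 weeks later: 6 + 7 = 13.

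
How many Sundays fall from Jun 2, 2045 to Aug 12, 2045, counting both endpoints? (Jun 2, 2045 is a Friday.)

Jun 2, 2045 is a Friday; the first Sunday on or after it is Jun 4, 2045 (2 days later).
From Jun 4, 2045 to Aug 12, 2045: 26 + 31 + 12 = 69 days (rest of Jun, Jul, Aug).
69 ÷ 7 = 9 full weeks with remainder 6, so 9 more Sundays after the first → 10.

10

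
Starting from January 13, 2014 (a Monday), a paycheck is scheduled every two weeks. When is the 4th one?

February 24, 2014

The 4th occurrence is 3 intervals after the first: 3 × 14 = 42 days after January 13, 2014.
January has 31 days — 18 days to the end of January leaves 24.
24 days into February → February 24, 2014.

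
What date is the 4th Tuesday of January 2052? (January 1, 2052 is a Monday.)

January 23, 2052

January 2052 begins on a Monday, so the first Tuesday is January 2 (1 day later).
The 4th Tuesday is 3 weeks later: 2 + 21 = 23.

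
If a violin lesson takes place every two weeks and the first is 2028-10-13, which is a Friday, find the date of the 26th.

The 26th occurrence is 25 intervals after the first: 25 × 14 = 350 days after 2028-10-13.
October has 31 days — 18 days to the end of October leaves 332.
November has 30 days (302 left).
December has 31 days (271 left).
January has 31 days (240 left).
February has 28 days (212 left).
March has 31 days (181 left).
April has 30 days (151 left).
May has 31 days (120 left).
June has 30 days (90 left).
July has 31 days (59 left).
August has 31 days (28 left).
28 days into September → 2029-09-28.

2029-09-28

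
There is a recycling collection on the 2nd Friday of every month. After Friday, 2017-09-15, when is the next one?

2017-10-13

September 2017 starts on a Friday; its first Friday is the 1st, so the 2nd Friday is the 8th — 2017-09-08.
That is not after 2017-09-15, so look at October 2017.
October 2017 starts on a Sunday; its first Friday is the 6th, so the 2nd Friday is the 13th — 2017-10-13.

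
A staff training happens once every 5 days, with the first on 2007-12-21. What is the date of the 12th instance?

The 12th occurrence is 11 intervals after the first: 11 × 5 = 55 days after 2007-12-21.
December has 31 days — 10 days to the end of December leaves 45.
January has 31 days (14 left).
14 days into February → 2008-02-14.

2008-02-14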